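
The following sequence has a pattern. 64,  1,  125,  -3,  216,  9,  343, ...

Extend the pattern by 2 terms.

Taking every 2nd term gives 2 separate tracks.
Track A is 64, 125, 216, 343, which is perfect cubes starting at 4³.
Track B is 1, -3, 9, which is a geometric progression (common ratio -3).
The 8th slot belongs to track B; its 4th term is -27.
The 9th slot belongs to track A; its 5th term is 512.

-27, 512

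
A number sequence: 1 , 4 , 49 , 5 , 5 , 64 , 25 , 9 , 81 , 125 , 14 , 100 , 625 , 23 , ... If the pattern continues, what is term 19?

Read the sequence 3 terms at a time; column i is its own pattern.
Track A: 1, 5, 25, 125, 625. Powers 5^0, 5^1, 5^2, ….
Track B: 4, 5, 9, 14, 23. Each term equals the sum of the previous two.
Track C: 49, 64, 81, 100. Consecutive squares n² from n = 7.
Term 19 comes from track A (its 7th entry): 15625.

15625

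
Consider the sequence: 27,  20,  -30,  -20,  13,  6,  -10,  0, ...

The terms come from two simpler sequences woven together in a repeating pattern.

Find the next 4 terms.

-1, -8, 10, 20

Reading positions in blocks of 4 reveals the pattern AABB — 2 tracks woven together.
Subsequence A is 27, 20, 13, 6, which is arithmetic, step −7.
Subsequence B is -30, -20, -10, 0, which is arithmetic with common difference +10.
Position 9 falls in subsequence A as its term 5, giving -1.
Term 10 comes from subsequence A (its 6th entry): -8.
Position 11 falls in subsequence B as its term 5, giving 10.
Term 12 comes from subsequence B (its 6th entry): 20.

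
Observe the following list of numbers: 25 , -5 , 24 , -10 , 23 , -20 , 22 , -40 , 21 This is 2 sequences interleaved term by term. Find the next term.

Positions 1, 3, 5, … form one subsequence and positions 2, 4, 6, … form another.
Stream A = 25, 24, 23, 22, 21: linear: a_n = 26 − n.
Stream B = -5, -10, -20, -40: geometric, ×2 each step.
Position 10 falls in stream B as its term 5, giving -80.

-80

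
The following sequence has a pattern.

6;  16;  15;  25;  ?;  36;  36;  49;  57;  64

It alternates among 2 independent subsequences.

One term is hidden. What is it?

Taking every 2nd term gives 2 separate tracks.
Track A: 6, 15, ?, 36, 57 — each term equals the sum of the previous two.
Track B: 16, 25, 36, 49, 64 — consecutive squares n² from n = 4.
Filling track A at index 3 by its rule yields 21.

21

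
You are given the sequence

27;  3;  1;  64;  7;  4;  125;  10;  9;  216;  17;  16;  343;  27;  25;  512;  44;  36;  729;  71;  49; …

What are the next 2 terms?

1000, 115

The terms cycle through 3 interleaved subsequences.
Stream A: 27, 64, 125, 216, 343, 512, 729 (the cubes 3³, 4³, 5³, …).
Stream B: 3, 7, 10, 17, 27, 44, 71 (a Fibonacci-like recurrence a_n = a_{n-1} + a_{n-2}).
Stream C: 1, 4, 9, 16, 25, 36, 49 (consecutive squares n² from n = 1).
Position 22 → stream A, term 8 = 1000.
Term 23 comes from stream B (its 8th entry): 115.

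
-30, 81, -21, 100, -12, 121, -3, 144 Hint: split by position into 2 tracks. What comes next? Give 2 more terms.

Split by position mod 2 into 2 tracks.
Stream A = -30, -21, -12, -3: arithmetic with common difference +9.
Stream B = 81, 100, 121, 144: perfect squares starting at 9².
Term 9 comes from stream A (its 5th entry): 6.
Position 10 falls in stream B as its term 5, giving 169.

6, 169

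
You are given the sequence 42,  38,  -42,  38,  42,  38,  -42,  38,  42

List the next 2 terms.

The terms cycle through 2 interleaved subsequences.
Track A is 42, -42, 42, -42, 42, which is oscillating between 42 and -42.
Track B is 38, 38, 38, 38, which is always 38.
Position 10 falls in track B as its term 5, giving 38.
Term 11 comes from track A (its 6th entry): -42.

38, -42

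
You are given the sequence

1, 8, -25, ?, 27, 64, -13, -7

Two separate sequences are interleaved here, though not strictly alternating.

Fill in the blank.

Reading positions in blocks of 4 reveals the pattern AABB — 2 tracks woven together.
Stream A: 1, 8, 27, 64 — consecutive cubes n³ from n = 1.
Stream B: -25, ?, -13, -7 — arithmetic with common difference +6.
The gap is stream B's term 2; the rule gives -19.

-19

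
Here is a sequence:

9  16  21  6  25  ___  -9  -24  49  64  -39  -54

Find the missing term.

Reading positions in blocks of 4 reveals the pattern AABB — 2 tracks woven together.
Track A: 9, 16, 25, ?, 49, 64 — perfect squares starting at 3².
Track B: 21, 6, -9, -24, -39, -54 — arithmetic, step −15.
Filling track A at index 4 by its rule yields 36.

36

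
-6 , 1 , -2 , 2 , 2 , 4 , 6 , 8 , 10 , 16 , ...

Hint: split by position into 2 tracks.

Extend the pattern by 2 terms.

Split by position mod 2 into 2 tracks.
Stream A: -6, -2, 2, 6, 10 (linear: a_n = -10 + 4·n).
Stream B: 1, 2, 4, 8, 16 (powers 2^0, 2^1, 2^2, …).
Position 11 → stream A, term 6 = 14.
Term 12 comes from stream B (its 6th entry): 32.

14, 32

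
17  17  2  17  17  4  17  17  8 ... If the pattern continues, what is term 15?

Positions follow the repeating pattern AAB; grouping by letter gives 2 tracks.
Track A: 17, 17, 17, 17, 17, 17 — constant 17.
Track B: 2, 4, 8 — powers of 2.
Position 15 falls in track B as its term 5, giving 32.

32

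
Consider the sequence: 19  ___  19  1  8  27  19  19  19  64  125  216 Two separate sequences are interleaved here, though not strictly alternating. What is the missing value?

Positions follow the repeating pattern AAABBB; grouping by letter gives 2 tracks.
Track A: 19, ?, 19, 19, 19, 19 (always 19).
Track B: 1, 8, 27, 64, 125, 216 (consecutive cubes n³ from n = 1).
The gap is track A's term 2; the rule gives 19.

19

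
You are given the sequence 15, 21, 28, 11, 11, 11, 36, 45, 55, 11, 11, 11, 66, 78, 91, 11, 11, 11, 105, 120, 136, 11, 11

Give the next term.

11

Positions follow the repeating pattern AAABBB; grouping by letter gives 2 tracks.
Subsequence A: 15, 21, 28, 36, 45, 55, 66, 78, 91, 105, 120, 136 (the triangular numbers T_5, T_6, …).
Subsequence B: 11, 11, 11, 11, 11, 11, 11, 11, 11, 11, 11 (always 11).
The 24th slot belongs to subsequence B; its 12th term is 11.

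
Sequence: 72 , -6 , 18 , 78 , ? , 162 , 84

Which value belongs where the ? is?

-54

The slot pattern repeats as ABB (period 3), so there are 2 interleaved tracks.
Subsequence A: 72, 78, 84 — arithmetic with common difference +6.
Subsequence B: -6, 18, ?, 162 — geometric, ×-3 each step.
Filling subsequence B at index 3 by its rule yields -54.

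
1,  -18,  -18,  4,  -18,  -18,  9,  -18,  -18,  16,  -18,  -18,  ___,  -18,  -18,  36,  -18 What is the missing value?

25

Reading positions in blocks of 3 reveals the pattern ABB — 2 tracks woven together.
Stream A: 1, 4, 9, 16, ?, 36. Perfect squares starting at 1².
Stream B: -18, -18, -18, -18, -18, -18, -18, -18, -18, -18, -18. The constant sequence -18.
Filling stream A at index 5 by its rule yields 25.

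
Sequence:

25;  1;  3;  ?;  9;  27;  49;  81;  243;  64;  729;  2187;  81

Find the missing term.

Reading positions in blocks of 3 reveals the pattern ABB — 2 tracks woven together.
Track A = 25, ?, 49, 64, 81: the squares 5², 6², 7², ….
Track B = 1, 3, 9, 27, 81, 243, 729, 2187: powers 3^0, 3^1, 3^2, ….
So the missing entry in track A is 36.

36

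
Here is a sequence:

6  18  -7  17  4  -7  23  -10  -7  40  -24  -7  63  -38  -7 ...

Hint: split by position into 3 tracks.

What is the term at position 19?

Taking every 3rd term gives 3 separate tracks.
Track A = 6, 17, 23, 40, 63: a Fibonacci-like recurrence a_n = a_{n-1} + a_{n-2}.
Track B = 18, 4, -10, -24, -38: subtracting 14 each time.
Track C = -7, -7, -7, -7, -7: always -7.
Term 19 comes from track A (its 7th entry): 166.

166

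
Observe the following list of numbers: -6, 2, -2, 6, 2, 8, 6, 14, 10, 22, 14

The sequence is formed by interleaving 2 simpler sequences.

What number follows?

Taking every 2nd term gives 2 separate tracks.
Track A is -6, -2, 2, 6, 10, 14, which is arithmetic, step +4.
Track B is 2, 6, 8, 14, 22, which is a Fibonacci-like recurrence a_n = a_{n-1} + a_{n-2}.
Term 12 comes from track B (its 6th entry): 36.

36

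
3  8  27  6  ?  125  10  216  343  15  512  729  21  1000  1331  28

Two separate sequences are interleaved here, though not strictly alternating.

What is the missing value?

The slot pattern repeats as ABB (period 3), so there are 2 interleaved tracks.
Subsequence A is 3, 6, 10, 15, 21, 28, which is triangular numbers n(n+1)/2 for n = 2, 3, ….
Subsequence B is 8, 27, ?, 125, 216, 343, 512, 729, 1000, 1331, which is the cubes 2³, 3³, 4³, ….
The gap is subsequence B's term 3; the rule gives 64.

64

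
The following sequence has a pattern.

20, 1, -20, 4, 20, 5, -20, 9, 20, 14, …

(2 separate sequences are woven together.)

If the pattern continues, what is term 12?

Split by position mod 2 into 2 tracks.
Track A is 20, -20, 20, -20, 20, which is alternating ±20.
Track B is 1, 4, 5, 9, 14, which is Fibonacci-style (each term is the sum of the two before it).
Term 12 comes from track B (its 6th entry): 23.

23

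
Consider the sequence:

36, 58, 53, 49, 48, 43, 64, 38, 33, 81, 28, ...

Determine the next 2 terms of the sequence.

23, 100

Reading positions in blocks of 3 reveals the pattern ABB — 2 tracks woven together.
Stream A = 36, 49, 64, 81: consecutive squares n² from n = 6.
Stream B = 58, 53, 48, 43, 38, 33, 28: arithmetic with common difference −5.
Term 12 comes from stream B (its 8th entry): 23.
Position 13 falls in stream A as its term 5, giving 100.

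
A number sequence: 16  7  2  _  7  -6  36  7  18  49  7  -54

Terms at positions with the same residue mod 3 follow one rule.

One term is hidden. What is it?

Read the sequence 3 terms at a time; column i is its own pattern.
Track A: 16, ?, 36, 49 (the squares 4², 5², 6², …).
Track B: 7, 7, 7, 7 (always 7).
Track C: 2, -6, 18, -54 (multiplying by -3 each time).
Track A's pattern makes the blank 25.

25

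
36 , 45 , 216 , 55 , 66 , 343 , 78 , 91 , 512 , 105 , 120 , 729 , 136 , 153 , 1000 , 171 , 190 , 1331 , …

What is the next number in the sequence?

210

Positions follow the repeating pattern AAB; grouping by letter gives 2 tracks.
Track A is 36, 45, 55, 66, 78, 91, 105, 120, 136, 153, 171, 190, which is triangular numbers n(n+1)/2 for n = 8, 9, ….
Track B is 216, 343, 512, 729, 1000, 1331, which is the cubes 6³, 7³, 8³, ….
Position 19 falls in track A as its term 13, giving 210.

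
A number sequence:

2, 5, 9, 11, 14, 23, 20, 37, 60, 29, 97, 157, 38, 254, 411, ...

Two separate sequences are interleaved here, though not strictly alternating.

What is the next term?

47

Reading positions in blocks of 3 reveals the pattern ABB — 2 tracks woven together.
Track A: 2, 11, 20, 29, 38 — arithmetic with common difference +9.
Track B: 5, 9, 14, 23, 37, 60, 97, 157, 254, 411 — Fibonacci-style (each term is the sum of the two before it).
Term 16 comes from track A (its 6th entry): 47.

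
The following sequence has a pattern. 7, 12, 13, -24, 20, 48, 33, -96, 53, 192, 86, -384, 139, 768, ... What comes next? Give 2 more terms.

225, -1536

Split by position mod 2 into 2 tracks.
Track A: 7, 13, 20, 33, 53, 86, 139. A Fibonacci-like recurrence a_n = a_{n-1} + a_{n-2}.
Track B: 12, -24, 48, -96, 192, -384, 768. Multiplying by -2 each time.
Term 15 comes from track A (its 8th entry): 225.
Term 16 comes from track B (its 8th entry): -1536.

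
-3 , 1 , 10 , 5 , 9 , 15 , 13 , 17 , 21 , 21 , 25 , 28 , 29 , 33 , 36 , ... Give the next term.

37

Positions follow the repeating pattern AAB; grouping by letter gives 2 tracks.
Stream A: -3, 1, 5, 9, 13, 17, 21, 25, 29, 33 — linear: a_n = -7 + 4·n.
Stream B: 10, 15, 21, 28, 36 — the triangular numbers T_4, T_5, ….
Position 16 → stream A, term 11 = 37.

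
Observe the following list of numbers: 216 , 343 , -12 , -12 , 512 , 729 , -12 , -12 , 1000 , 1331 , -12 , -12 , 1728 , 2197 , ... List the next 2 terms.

-12, -12

Reading positions in blocks of 4 reveals the pattern AABB — 2 tracks woven together.
Stream A: 216, 343, 512, 729, 1000, 1331, 1728, 2197. The cubes 6³, 7³, 8³, ….
Stream B: -12, -12, -12, -12, -12, -12. The constant sequence -12.
Term 15 comes from stream B (its 7th entry): -12.
Position 16 → stream B, term 8 = -12.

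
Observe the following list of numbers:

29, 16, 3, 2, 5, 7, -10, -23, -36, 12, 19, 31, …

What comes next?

Reading positions in blocks of 6 reveals the pattern AAABBB — 2 tracks woven together.
Stream A: 29, 16, 3, -10, -23, -36. Subtracting 13 each time.
Stream B: 2, 5, 7, 12, 19, 31. A Fibonacci-like recurrence a_n = a_{n-1} + a_{n-2}.
Term 13 comes from stream A (its 7th entry): -49.

-49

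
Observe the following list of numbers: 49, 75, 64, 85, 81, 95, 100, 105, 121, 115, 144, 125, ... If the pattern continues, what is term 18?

155

Odd-indexed and even-indexed terms follow separate rules.
Subsequence A: 49, 64, 81, 100, 121, 144 (perfect squares starting at 7²).
Subsequence B: 75, 85, 95, 105, 115, 125 (adding 10 each time).
Position 18 → subsequence B, term 9 = 155.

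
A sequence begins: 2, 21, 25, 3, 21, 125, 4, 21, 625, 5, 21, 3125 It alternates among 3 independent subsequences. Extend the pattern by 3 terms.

6, 21, 15625

Split by position mod 3: positions 1, 4, 7, … form one track, and each other residue class forms its own.
Track A: 2, 3, 4, 5 (arithmetic, step +1).
Track B: 21, 21, 21, 21 (always 21).
Track C: 25, 125, 625, 3125 (powers 5^2, 5^3, 5^4, …).
The 13th slot belongs to track A; its 5th term is 6.
Position 14 → track B, term 5 = 21.
Term 15 comes from track C (its 5th entry): 15625.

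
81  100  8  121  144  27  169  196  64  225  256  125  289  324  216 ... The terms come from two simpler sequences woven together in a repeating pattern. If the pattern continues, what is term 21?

Positions follow the repeating pattern AAB; grouping by letter gives 2 tracks.
Subsequence A: 81, 100, 121, 144, 169, 196, 225, 256, 289, 324 — perfect squares starting at 9².
Subsequence B: 8, 27, 64, 125, 216 — consecutive cubes n³ from n = 2.
The 21st slot belongs to subsequence B; its 7th term is 512.

512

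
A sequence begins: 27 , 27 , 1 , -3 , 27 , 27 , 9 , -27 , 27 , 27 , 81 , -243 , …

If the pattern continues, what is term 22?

27

The slot pattern repeats as AABB (period 4), so there are 2 interleaved tracks.
Track A: 27, 27, 27, 27, 27, 27 (the constant sequence 27).
Track B: 1, -3, 9, -27, 81, -243 (a geometric progression (common ratio -3)).
Position 22 → track A, term 12 = 27.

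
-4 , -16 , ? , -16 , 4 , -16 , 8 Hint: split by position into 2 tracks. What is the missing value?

0

Odd-indexed and even-indexed terms follow separate rules.
Stream A is -4, ?, 4, 8, which is arithmetic with common difference +4.
Stream B is -16, -16, -16, which is always -16.
The gap is stream A's term 2; the rule gives 0.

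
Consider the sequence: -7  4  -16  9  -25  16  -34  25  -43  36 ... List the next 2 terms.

-52, 49

Odd-indexed and even-indexed terms follow separate rules.
Subsequence A is -7, -16, -25, -34, -43, which is linear: a_n = 2 − 9·n.
Subsequence B is 4, 9, 16, 25, 36, which is the squares 2², 3², 4², ….
Position 11 falls in subsequence A as its term 6, giving -52.
Term 12 comes from subsequence B (its 6th entry): 49.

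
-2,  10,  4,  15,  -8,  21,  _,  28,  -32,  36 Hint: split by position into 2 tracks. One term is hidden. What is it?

Taking every 2nd term gives 2 separate tracks.
Track A = -2, 4, -8, ?, -32: a geometric progression (common ratio -2).
Track B = 10, 15, 21, 28, 36: the triangular numbers T_4, T_5, ….
Filling track A at index 4 by its rule yields 16.

16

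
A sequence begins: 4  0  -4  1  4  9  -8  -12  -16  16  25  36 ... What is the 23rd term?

121

Reading positions in blocks of 6 reveals the pattern AAABBB — 2 tracks woven together.
Track A: 4, 0, -4, -8, -12, -16. Arithmetic, step −4.
Track B: 1, 4, 9, 16, 25, 36. The squares 1², 2², 3², ….
Position 23 → track B, term 11 = 121.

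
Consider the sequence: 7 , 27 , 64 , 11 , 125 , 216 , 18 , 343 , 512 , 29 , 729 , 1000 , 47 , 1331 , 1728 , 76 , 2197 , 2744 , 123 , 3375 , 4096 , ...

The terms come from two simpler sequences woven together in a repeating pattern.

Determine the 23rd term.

4913

Reading positions in blocks of 3 reveals the pattern ABB — 2 tracks woven together.
Stream A is 7, 11, 18, 29, 47, 76, 123, which is Fibonacci-style (each term is the sum of the two before it).
Stream B is 27, 64, 125, 216, 343, 512, 729, 1000, 1331, 1728, 2197, 2744, 3375, 4096, which is perfect cubes starting at 3³.
The 23rd slot belongs to stream B; its 15th term is 4913.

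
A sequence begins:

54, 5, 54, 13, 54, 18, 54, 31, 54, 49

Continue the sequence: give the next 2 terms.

Split by position mod 2 into 2 tracks.
Subsequence A = 54, 54, 54, 54, 54: constant 54.
Subsequence B = 5, 13, 18, 31, 49: a Fibonacci-like recurrence a_n = a_{n-1} + a_{n-2}.
Term 11 comes from subsequence A (its 6th entry): 54.
Position 12 falls in subsequence B as its term 6, giving 80.

54, 80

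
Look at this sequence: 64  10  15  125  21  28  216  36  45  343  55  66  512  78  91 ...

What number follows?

Reading positions in blocks of 3 reveals the pattern ABB — 2 tracks woven together.
Stream A: 64, 125, 216, 343, 512 — consecutive cubes n³ from n = 4.
Stream B: 10, 15, 21, 28, 36, 45, 55, 66, 78, 91 — triangular numbers starting at T_4.
Position 16 falls in stream A as its term 6, giving 729.

729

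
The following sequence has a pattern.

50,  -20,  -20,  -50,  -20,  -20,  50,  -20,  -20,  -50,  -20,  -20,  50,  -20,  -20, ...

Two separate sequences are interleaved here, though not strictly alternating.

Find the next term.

-50

Positions follow the repeating pattern ABB; grouping by letter gives 2 tracks.
Subsequence A: 50, -50, 50, -50, 50 — alternating ±50.
Subsequence B: -20, -20, -20, -20, -20, -20, -20, -20, -20, -20 — constant -20.
Position 16 falls in subsequence A as its term 6, giving -50.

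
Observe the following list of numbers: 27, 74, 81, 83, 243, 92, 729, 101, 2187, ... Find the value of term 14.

128

Taking every 2nd term gives 2 separate tracks.
Subsequence A: 27, 81, 243, 729, 2187 (powers 3^3, 3^4, 3^5, …).
Subsequence B: 74, 83, 92, 101 (arithmetic, step +9).
Position 14 → subsequence B, term 7 = 128.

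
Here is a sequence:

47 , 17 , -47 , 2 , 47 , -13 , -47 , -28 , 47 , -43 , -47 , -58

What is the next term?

47

Split by position mod 2 into 2 tracks.
Stream A: 47, -47, 47, -47, 47, -47 — the oscillation 47·(−1)^(n+1).
Stream B: 17, 2, -13, -28, -43, -58 — arithmetic, step −15.
Position 13 falls in stream A as its term 7, giving 47.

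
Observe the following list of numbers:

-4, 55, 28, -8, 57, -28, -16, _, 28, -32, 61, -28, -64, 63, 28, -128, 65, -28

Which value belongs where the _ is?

Split by position mod 3 into 3 tracks.
Subsequence A: -4, -8, -16, -32, -64, -128 — geometric, ×2 each step.
Subsequence B: 55, 57, ?, 61, 63, 65 — linear: a_n = 53 + 2·n.
Subsequence C: 28, -28, 28, -28, 28, -28 — oscillating between 28 and -28.
Filling subsequence B at index 3 by its rule yields 59.

59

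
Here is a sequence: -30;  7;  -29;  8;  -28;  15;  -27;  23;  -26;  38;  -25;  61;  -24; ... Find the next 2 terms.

Split by position mod 2 into 2 tracks.
Track A is -30, -29, -28, -27, -26, -25, -24, which is adding 1 each time.
Track B is 7, 8, 15, 23, 38, 61, which is Fibonacci-style (each term is the sum of the two before it).
The 14th slot belongs to track B; its 7th term is 99.
Term 15 comes from track A (its 8th entry): -23.

99, -23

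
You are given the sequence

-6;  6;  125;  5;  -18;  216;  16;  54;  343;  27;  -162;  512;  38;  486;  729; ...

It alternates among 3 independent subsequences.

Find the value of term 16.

Split by position mod 3: positions 1, 4, 7, … form one track, and each other residue class forms its own.
Subsequence A: -6, 5, 16, 27, 38. Adding 11 each time.
Subsequence B: 6, -18, 54, -162, 486. Multiplying by -3 each time.
Subsequence C: 125, 216, 343, 512, 729. Perfect cubes starting at 5³.
Term 16 comes from subsequence A (its 6th entry): 49.

49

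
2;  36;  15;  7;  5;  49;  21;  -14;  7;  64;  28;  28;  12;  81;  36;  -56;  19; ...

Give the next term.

100

Split by position mod 4: positions 1, 5, 9, … form one track, and each other residue class forms its own.
Subsequence A: 2, 5, 7, 12, 19. A Fibonacci-like recurrence a_n = a_{n-1} + a_{n-2}.
Subsequence B: 36, 49, 64, 81. The squares 6², 7², 8², ….
Subsequence C: 15, 21, 28, 36. Triangular numbers n(n+1)/2 for n = 5, 6, ….
Subsequence D: 7, -14, 28, -56. A geometric progression (common ratio -2).
The 18th slot belongs to subsequence B; its 5th term is 100.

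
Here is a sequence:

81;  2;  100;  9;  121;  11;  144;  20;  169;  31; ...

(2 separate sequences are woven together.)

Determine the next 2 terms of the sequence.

196, 51

Taking every 2nd term gives 2 separate tracks.
Track A: 81, 100, 121, 144, 169. Consecutive squares n² from n = 9.
Track B: 2, 9, 11, 20, 31. Fibonacci-style (each term is the sum of the two before it).
Term 11 comes from track A (its 6th entry): 196.
Position 12 falls in track B as its term 6, giving 51.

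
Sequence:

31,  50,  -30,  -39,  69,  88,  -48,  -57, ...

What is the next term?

Positions follow the repeating pattern AABB; grouping by letter gives 2 tracks.
Track A = 31, 50, 69, 88: linear: a_n = 12 + 19·n.
Track B = -30, -39, -48, -57: linear: a_n = -21 − 9·n.
Term 9 comes from track A (its 5th entry): 107.

107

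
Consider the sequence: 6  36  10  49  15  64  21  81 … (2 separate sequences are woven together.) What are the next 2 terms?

Odd-indexed and even-indexed terms follow separate rules.
Track A: 6, 10, 15, 21 — triangular numbers starting at T_3.
Track B: 36, 49, 64, 81 — perfect squares starting at 6².
Term 9 comes from track A (its 5th entry): 28.
Position 10 → track B, term 5 = 100.

28, 100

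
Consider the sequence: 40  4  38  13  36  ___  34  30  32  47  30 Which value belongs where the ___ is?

17

Odd-indexed and even-indexed terms follow separate rules.
Stream A: 40, 38, 36, 34, 32, 30. Linear: a_n = 42 − 2·n.
Stream B: 4, 13, ?, 30, 47. Each term equals the sum of the previous two.
So the missing entry in stream B is 17.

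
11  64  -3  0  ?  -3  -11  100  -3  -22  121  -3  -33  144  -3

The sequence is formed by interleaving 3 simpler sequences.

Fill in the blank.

81

Read the sequence 3 terms at a time; column i is its own pattern.
Track A is 11, 0, -11, -22, -33, which is arithmetic, step −11.
Track B is 64, ?, 100, 121, 144, which is consecutive squares n² from n = 8.
Track C is -3, -3, -3, -3, -3, which is constant -3.
Track B's pattern makes the blank 81.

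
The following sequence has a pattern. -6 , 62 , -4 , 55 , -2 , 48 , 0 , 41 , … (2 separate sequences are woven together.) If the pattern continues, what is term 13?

The terms cycle through 2 interleaved subsequences.
Track A = -6, -4, -2, 0: adding 2 each time.
Track B = 62, 55, 48, 41: arithmetic with common difference −7.
Position 13 falls in track A as its term 7, giving 6.

6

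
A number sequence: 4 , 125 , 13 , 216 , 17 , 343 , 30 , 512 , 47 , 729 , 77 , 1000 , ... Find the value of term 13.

124

Split by position mod 2 into 2 tracks.
Track A = 4, 13, 17, 30, 47, 77: each term equals the sum of the previous two.
Track B = 125, 216, 343, 512, 729, 1000: the cubes 5³, 6³, 7³, ….
The 13th slot belongs to track A; its 7th term is 124.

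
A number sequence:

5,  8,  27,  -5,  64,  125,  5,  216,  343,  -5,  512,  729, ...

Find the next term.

Positions follow the repeating pattern ABB; grouping by letter gives 2 tracks.
Stream A: 5, -5, 5, -5 — oscillating between 5 and -5.
Stream B: 8, 27, 64, 125, 216, 343, 512, 729 — consecutive cubes n³ from n = 2.
Position 13 → stream A, term 5 = 5.

5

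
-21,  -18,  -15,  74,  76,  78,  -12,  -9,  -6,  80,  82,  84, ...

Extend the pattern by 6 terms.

-3, 0, 3, 86, 88, 90

Reading positions in blocks of 6 reveals the pattern AAABBB — 2 tracks woven together.
Subsequence A = -21, -18, -15, -12, -9, -6: arithmetic, step +3.
Subsequence B = 74, 76, 78, 80, 82, 84: arithmetic, step +2.
Position 13 falls in subsequence A as its term 7, giving -3.
Position 14 → subsequence A, term 8 = 0.
Position 15 → subsequence A, term 9 = 3.
Term 16 comes from subsequence B (its 7th entry): 86.
Position 17 falls in subsequence B as its term 8, giving 88.
Position 18 falls in subsequence B as its term 9, giving 90.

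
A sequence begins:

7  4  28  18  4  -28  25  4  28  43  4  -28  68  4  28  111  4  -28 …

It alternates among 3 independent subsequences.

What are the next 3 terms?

179, 4, 28

The terms cycle through 3 interleaved subsequences.
Track A = 7, 18, 25, 43, 68, 111: each term equals the sum of the previous two.
Track B = 4, 4, 4, 4, 4, 4: constant 4.
Track C = 28, -28, 28, -28, 28, -28: alternating ±28.
Position 19 falls in track A as its term 7, giving 179.
Position 20 → track B, term 7 = 4.
The 21st slot belongs to track C; its 7th term is 28.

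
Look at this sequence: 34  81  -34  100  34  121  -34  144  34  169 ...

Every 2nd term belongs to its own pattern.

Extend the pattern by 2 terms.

Positions 1, 3, 5, … form one subsequence and positions 2, 4, 6, … form another.
Track A = 34, -34, 34, -34, 34: the oscillation 34·(−1)^(n+1).
Track B = 81, 100, 121, 144, 169: the squares 9², 10², 11², ….
Position 11 → track A, term 6 = -34.
Position 12 → track B, term 6 = 196.

-34, 196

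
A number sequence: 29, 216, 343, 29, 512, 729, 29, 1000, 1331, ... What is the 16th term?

Positions follow the repeating pattern ABB; grouping by letter gives 2 tracks.
Track A = 29, 29, 29: constant 29.
Track B = 216, 343, 512, 729, 1000, 1331: consecutive cubes n³ from n = 6.
Position 16 → track A, term 6 = 29.

29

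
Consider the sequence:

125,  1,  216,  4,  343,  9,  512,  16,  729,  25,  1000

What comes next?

36

The terms cycle through 2 interleaved subsequences.
Stream A is 125, 216, 343, 512, 729, 1000, which is the cubes 5³, 6³, 7³, ….
Stream B is 1, 4, 9, 16, 25, which is the squares 1², 2², 3², ….
Term 12 comes from stream B (its 6th entry): 36.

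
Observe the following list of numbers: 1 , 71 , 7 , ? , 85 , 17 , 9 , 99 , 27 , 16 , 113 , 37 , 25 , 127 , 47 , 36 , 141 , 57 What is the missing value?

Split by position mod 3 into 3 tracks.
Track A: 1, ?, 9, 16, 25, 36 (the squares 1², 2², 3², …).
Track B: 71, 85, 99, 113, 127, 141 (linear: a_n = 57 + 14·n).
Track C: 7, 17, 27, 37, 47, 57 (arithmetic, step +10).
The gap is track A's term 2; the rule gives 4.

4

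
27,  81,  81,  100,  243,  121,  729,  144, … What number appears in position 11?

Split by position mod 2 into 2 tracks.
Track A: 27, 81, 243, 729. Powers 3^3, 3^4, 3^5, ….
Track B: 81, 100, 121, 144. Perfect squares starting at 9².
Term 11 comes from track A (its 6th entry): 6561.

6561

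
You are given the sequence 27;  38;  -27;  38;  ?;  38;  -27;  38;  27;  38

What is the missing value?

27

Positions 1, 3, 5, … form one subsequence and positions 2, 4, 6, … form another.
Track A: 27, -27, ?, -27, 27. Oscillating between 27 and -27.
Track B: 38, 38, 38, 38, 38. The constant sequence 38.
Filling track A at index 3 by its rule yields 27.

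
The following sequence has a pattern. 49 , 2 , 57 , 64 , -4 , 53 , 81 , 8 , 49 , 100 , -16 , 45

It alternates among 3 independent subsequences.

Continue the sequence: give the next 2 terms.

121, 32

Read the sequence 3 terms at a time; column i is its own pattern.
Track A: 49, 64, 81, 100 (the squares 7², 8², 9², …).
Track B: 2, -4, 8, -16 (geometric with ratio -2).
Track C: 57, 53, 49, 45 (subtracting 4 each time).
Position 13 falls in track A as its term 5, giving 121.
Term 14 comes from track B (its 5th entry): 32.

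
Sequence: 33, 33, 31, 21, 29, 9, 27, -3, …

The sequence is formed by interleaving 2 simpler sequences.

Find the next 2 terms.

The terms cycle through 2 interleaved subsequences.
Track A: 33, 31, 29, 27. Arithmetic, step −2.
Track B: 33, 21, 9, -3. Arithmetic with common difference −12.
Term 9 comes from track A (its 5th entry): 25.
Position 10 → track B, term 5 = -15.

25, -15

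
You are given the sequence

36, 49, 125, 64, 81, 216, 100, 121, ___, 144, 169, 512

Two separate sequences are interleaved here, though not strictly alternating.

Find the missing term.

Reading positions in blocks of 3 reveals the pattern AAB — 2 tracks woven together.
Stream A is 36, 49, 64, 81, 100, 121, 144, 169, which is perfect squares starting at 6².
Stream B is 125, 216, ?, 512, which is perfect cubes starting at 5³.
The gap is stream B's term 3; the rule gives 343.

343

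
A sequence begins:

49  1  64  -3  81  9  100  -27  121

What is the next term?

Positions 1, 3, 5, … form one subsequence and positions 2, 4, 6, … form another.
Subsequence A is 49, 64, 81, 100, 121, which is perfect squares starting at 7².
Subsequence B is 1, -3, 9, -27, which is geometric, ×-3 each step.
Position 10 → subsequence B, term 5 = 81.

81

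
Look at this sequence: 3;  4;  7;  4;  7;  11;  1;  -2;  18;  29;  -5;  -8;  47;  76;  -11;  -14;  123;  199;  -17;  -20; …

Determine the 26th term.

The slot pattern repeats as AABB (period 4), so there are 2 interleaved tracks.
Subsequence A: 3, 4, 7, 11, 18, 29, 47, 76, 123, 199. Fibonacci-style (each term is the sum of the two before it).
Subsequence B: 7, 4, 1, -2, -5, -8, -11, -14, -17, -20. Linear: a_n = 10 − 3·n.
Term 26 comes from subsequence A (its 14th entry): 1364.

1364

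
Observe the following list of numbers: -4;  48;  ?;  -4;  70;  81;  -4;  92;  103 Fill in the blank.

59

Positions follow the repeating pattern ABB; grouping by letter gives 2 tracks.
Track A: -4, -4, -4. The constant sequence -4.
Track B: 48, ?, 70, 81, 92, 103. Linear: a_n = 37 + 11·n.
Filling track B at index 2 by its rule yields 59.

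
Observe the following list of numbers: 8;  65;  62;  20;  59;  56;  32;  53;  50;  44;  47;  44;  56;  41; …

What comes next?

38

Positions follow the repeating pattern ABB; grouping by letter gives 2 tracks.
Stream A: 8, 20, 32, 44, 56 (arithmetic, step +12).
Stream B: 65, 62, 59, 56, 53, 50, 47, 44, 41 (arithmetic with common difference −3).
Position 15 → stream B, term 10 = 38.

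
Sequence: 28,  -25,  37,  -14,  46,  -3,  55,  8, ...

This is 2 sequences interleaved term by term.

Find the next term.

64

Split by position mod 2 into 2 tracks.
Track A: 28, 37, 46, 55 — arithmetic with common difference +9.
Track B: -25, -14, -3, 8 — arithmetic, step +11.
The 9th slot belongs to track A; its 5th term is 64.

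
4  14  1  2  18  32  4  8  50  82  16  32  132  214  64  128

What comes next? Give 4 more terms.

346, 560, 256, 512

Positions follow the repeating pattern AABB; grouping by letter gives 2 tracks.
Stream A: 4, 14, 18, 32, 50, 82, 132, 214. Fibonacci-style (each term is the sum of the two before it).
Stream B: 1, 2, 4, 8, 16, 32, 64, 128. Successive powers of 2.
Position 17 falls in stream A as its term 9, giving 346.
Position 18 falls in stream A as its term 10, giving 560.
Term 19 comes from stream B (its 9th entry): 256.
The 20th slot belongs to stream B; its 10th term is 512.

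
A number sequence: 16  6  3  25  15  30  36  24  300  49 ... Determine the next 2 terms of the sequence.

33, 3000

Split by position mod 3 into 3 tracks.
Track A: 16, 25, 36, 49 (the squares 4², 5², 6², …).
Track B: 6, 15, 24 (adding 9 each time).
Track C: 3, 30, 300 (a geometric progression (common ratio 10)).
The 11th slot belongs to track B; its 4th term is 33.
The 12th slot belongs to track C; its 4th term is 3000.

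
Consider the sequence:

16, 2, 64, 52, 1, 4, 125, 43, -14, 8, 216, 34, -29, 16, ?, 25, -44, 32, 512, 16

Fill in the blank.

The terms cycle through 4 interleaved subsequences.
Track A = 16, 1, -14, -29, -44: arithmetic, step −15.
Track B = 2, 4, 8, 16, 32: powers 2^1, 2^2, 2^3, ….
Track C = 64, 125, 216, ?, 512: consecutive cubes n³ from n = 4.
Track D = 52, 43, 34, 25, 16: linear: a_n = 61 − 9·n.
Filling track C at index 4 by its rule yields 343.

343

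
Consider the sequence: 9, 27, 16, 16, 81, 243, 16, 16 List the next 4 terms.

Positions follow the repeating pattern AABB; grouping by letter gives 2 tracks.
Stream A: 9, 27, 81, 243 — powers 3^2, 3^3, 3^4, ….
Stream B: 16, 16, 16, 16 — the constant sequence 16.
Position 9 → stream A, term 5 = 729.
Position 10 falls in stream A as its term 6, giving 2187.
The 11th slot belongs to stream B; its 5th term is 16.
Position 12 → stream B, term 6 = 16.

729, 2187, 16, 16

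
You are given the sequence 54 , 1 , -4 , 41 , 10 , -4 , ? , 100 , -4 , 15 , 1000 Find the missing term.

28

Taking every 3rd term gives 3 separate tracks.
Track A is 54, 41, ?, 15, which is linear: a_n = 67 − 13·n.
Track B is 1, 10, 100, 1000, which is geometric, ×10 each step.
Track C is -4, -4, -4, which is constant -4.
The gap is track A's term 3; the rule gives 28.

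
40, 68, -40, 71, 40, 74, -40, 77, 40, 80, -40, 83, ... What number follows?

40

Odd-indexed and even-indexed terms follow separate rules.
Subsequence A: 40, -40, 40, -40, 40, -40 — alternating ±40.
Subsequence B: 68, 71, 74, 77, 80, 83 — linear: a_n = 65 + 3·n.
Term 13 comes from subsequence A (its 7th entry): 40.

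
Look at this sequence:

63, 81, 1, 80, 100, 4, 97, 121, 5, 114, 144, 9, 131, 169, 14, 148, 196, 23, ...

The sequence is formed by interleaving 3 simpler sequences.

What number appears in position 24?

Taking every 3rd term gives 3 separate tracks.
Track A = 63, 80, 97, 114, 131, 148: arithmetic, step +17.
Track B = 81, 100, 121, 144, 169, 196: perfect squares starting at 9².
Track C = 1, 4, 5, 9, 14, 23: each term equals the sum of the previous two.
The 24th slot belongs to track C; its 8th term is 60.

60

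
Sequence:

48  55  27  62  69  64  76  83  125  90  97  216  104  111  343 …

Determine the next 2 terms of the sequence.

118, 125

The slot pattern repeats as AAB (period 3), so there are 2 interleaved tracks.
Track A: 48, 55, 62, 69, 76, 83, 90, 97, 104, 111 — linear: a_n = 41 + 7·n.
Track B: 27, 64, 125, 216, 343 — consecutive cubes n³ from n = 3.
The 16th slot belongs to track A; its 11th term is 118.
Position 17 falls in track A as its term 12, giving 125.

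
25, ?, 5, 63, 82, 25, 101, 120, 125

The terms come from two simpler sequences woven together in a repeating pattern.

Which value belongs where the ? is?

Reading positions in blocks of 3 reveals the pattern AAB — 2 tracks woven together.
Subsequence A: 25, ?, 63, 82, 101, 120 — adding 19 each time.
Subsequence B: 5, 25, 125 — powers 5^1, 5^2, 5^3, ….
The gap is subsequence A's term 2; the rule gives 44.

44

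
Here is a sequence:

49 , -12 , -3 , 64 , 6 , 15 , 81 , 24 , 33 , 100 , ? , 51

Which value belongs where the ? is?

42

The slot pattern repeats as ABB (period 3), so there are 2 interleaved tracks.
Stream A = 49, 64, 81, 100: the squares 7², 8², 9², ….
Stream B = -12, -3, 6, 15, 24, 33, ?, 51: adding 9 each time.
So the missing entry in stream B is 42.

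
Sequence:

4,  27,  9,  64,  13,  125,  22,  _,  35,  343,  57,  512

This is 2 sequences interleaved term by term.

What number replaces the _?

Split by position mod 2 into 2 tracks.
Track A = 4, 9, 13, 22, 35, 57: a Fibonacci-like recurrence a_n = a_{n-1} + a_{n-2}.
Track B = 27, 64, 125, ?, 343, 512: the cubes 3³, 4³, 5³, ….
Track B's pattern makes the blank 216.

216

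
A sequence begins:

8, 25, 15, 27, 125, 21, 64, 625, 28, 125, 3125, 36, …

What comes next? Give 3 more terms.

Split by position mod 3 into 3 tracks.
Stream A is 8, 27, 64, 125, which is consecutive cubes n³ from n = 2.
Stream B is 25, 125, 625, 3125, which is powers of 5.
Stream C is 15, 21, 28, 36, which is triangular numbers n(n+1)/2 for n = 5, 6, ….
Position 13 → stream A, term 5 = 216.
Term 14 comes from stream B (its 5th entry): 15625.
Position 15 falls in stream C as its term 5, giving 45.

216, 15625, 45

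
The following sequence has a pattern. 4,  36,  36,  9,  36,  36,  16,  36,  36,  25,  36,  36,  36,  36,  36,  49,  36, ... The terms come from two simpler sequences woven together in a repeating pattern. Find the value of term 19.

The slot pattern repeats as ABB (period 3), so there are 2 interleaved tracks.
Stream A: 4, 9, 16, 25, 36, 49 (the squares 2², 3², 4², …).
Stream B: 36, 36, 36, 36, 36, 36, 36, 36, 36, 36, 36 (always 36).
The 19th slot belongs to stream A; its 7th term is 64.

64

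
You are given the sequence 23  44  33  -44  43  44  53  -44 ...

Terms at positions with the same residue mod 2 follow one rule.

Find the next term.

Positions 1, 3, 5, … form one subsequence and positions 2, 4, 6, … form another.
Track A is 23, 33, 43, 53, which is arithmetic with common difference +10.
Track B is 44, -44, 44, -44, which is oscillating between 44 and -44.
Position 9 → track A, term 5 = 63.

63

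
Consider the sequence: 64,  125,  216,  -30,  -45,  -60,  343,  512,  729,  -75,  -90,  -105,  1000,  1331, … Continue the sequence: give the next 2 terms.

Positions follow the repeating pattern AAABBB; grouping by letter gives 2 tracks.
Subsequence A: 64, 125, 216, 343, 512, 729, 1000, 1331 (the cubes 4³, 5³, 6³, …).
Subsequence B: -30, -45, -60, -75, -90, -105 (arithmetic, step −15).
Position 15 falls in subsequence A as its term 9, giving 1728.
Term 16 comes from subsequence B (its 7th entry): -120.

1728, -120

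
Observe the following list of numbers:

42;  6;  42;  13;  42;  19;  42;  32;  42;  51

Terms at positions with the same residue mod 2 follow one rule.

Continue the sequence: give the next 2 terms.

Taking every 2nd term gives 2 separate tracks.
Track A = 42, 42, 42, 42, 42: always 42.
Track B = 6, 13, 19, 32, 51: a Fibonacci-like recurrence a_n = a_{n-1} + a_{n-2}.
Position 11 falls in track A as its term 6, giving 42.
Position 12 → track B, term 6 = 83.

42, 83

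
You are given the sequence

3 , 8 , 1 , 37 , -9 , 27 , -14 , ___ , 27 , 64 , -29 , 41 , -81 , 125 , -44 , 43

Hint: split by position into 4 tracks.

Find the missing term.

39

Split by position mod 4: positions 1, 5, 9, … form one track, and each other residue class forms its own.
Track A is 3, -9, 27, -81, which is geometric, ×-3 each step.
Track B is 8, 27, 64, 125, which is consecutive cubes n³ from n = 2.
Track C is 1, -14, -29, -44, which is arithmetic with common difference −15.
Track D is 37, ?, 41, 43, which is linear: a_n = 35 + 2·n.
Track D's pattern makes the blank 39.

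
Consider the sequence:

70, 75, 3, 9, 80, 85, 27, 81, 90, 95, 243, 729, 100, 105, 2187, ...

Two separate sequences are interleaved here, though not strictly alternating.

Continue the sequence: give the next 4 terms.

Positions follow the repeating pattern AABB; grouping by letter gives 2 tracks.
Track A: 70, 75, 80, 85, 90, 95, 100, 105. Linear: a_n = 65 + 5·n.
Track B: 3, 9, 27, 81, 243, 729, 2187. Successive powers of 3.
The 16th slot belongs to track B; its 8th term is 6561.
Position 17 falls in track A as its term 9, giving 110.
Position 18 falls in track A as its term 10, giving 115.
Position 19 falls in track B as its term 9, giving 19683.

6561, 110, 115, 19683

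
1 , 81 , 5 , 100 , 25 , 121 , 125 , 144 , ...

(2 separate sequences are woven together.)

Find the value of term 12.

196

Odd-indexed and even-indexed terms follow separate rules.
Subsequence A is 1, 5, 25, 125, which is powers of 5.
Subsequence B is 81, 100, 121, 144, which is perfect squares starting at 9².
Position 12 falls in subsequence B as its term 6, giving 196.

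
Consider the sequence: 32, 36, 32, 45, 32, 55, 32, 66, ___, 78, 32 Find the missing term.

32

Split by position mod 2 into 2 tracks.
Subsequence A: 32, 32, 32, 32, ?, 32 (the constant sequence 32).
Subsequence B: 36, 45, 55, 66, 78 (the triangular numbers T_8, T_9, …).
Filling subsequence A at index 5 by its rule yields 32.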